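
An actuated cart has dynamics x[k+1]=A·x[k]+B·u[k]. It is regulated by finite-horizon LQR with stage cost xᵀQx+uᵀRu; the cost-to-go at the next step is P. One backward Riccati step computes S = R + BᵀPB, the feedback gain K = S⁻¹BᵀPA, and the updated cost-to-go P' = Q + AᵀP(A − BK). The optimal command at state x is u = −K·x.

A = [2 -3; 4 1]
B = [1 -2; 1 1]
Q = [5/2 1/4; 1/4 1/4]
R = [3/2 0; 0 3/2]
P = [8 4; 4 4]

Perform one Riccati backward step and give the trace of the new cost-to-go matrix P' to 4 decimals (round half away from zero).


19.1427

BᵀP = [12.0000 8.0000; -12.0000 -4.0000]
S = R + BᵀPB = [3/2 0; 0 3/2] + [20.0000 -16.0000; -16.0000 20.0000] = [21.5000 -16.0000; -16.0000 21.5000]
BᵀPA = [56.0000 -28.0000; -40.0000 32.0000]
K = S⁻¹·BᵀPA = [2.7345 -0.4364; 0.1745 1.1636]
A−BK = [-0.3855 -0.2364; 1.0909 0.2727]
AᵀP(A−BK) = [13.8473 -1.0182; -1.0182 2.5455]
P' = Q + AᵀP(A−BK) = [16.3473 -0.7682; -0.7682 2.7955]
tr(P') = 19.1427


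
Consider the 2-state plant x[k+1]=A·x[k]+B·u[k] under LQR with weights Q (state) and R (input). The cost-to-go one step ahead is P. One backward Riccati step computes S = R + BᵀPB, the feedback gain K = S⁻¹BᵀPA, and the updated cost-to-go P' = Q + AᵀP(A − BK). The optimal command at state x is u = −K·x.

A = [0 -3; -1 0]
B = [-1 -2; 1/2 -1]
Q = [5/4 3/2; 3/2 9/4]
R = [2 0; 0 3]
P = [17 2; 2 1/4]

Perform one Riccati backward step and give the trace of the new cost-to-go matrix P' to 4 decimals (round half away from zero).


8.0359

BᵀP = [-16.0000 -1.8750; -36.0000 -4.2500]
S = R + BᵀPB = [2 0; 0 3] + [15.0625 33.8750; 33.8750 76.2500] = [17.0625 33.8750; 33.8750 79.2500]
BᵀPA = [1.8750 48.0000; 4.2500 108.0000]
K = S⁻¹·BᵀPA = [0.0226 0.7108; 0.0440 1.0589]
A−BK = [0.1105 -0.1713; -0.9673 0.7035]
AᵀP(A−BK) = [0.0208 0.1667; 0.1667 4.5151]
P' = Q + AᵀP(A−BK) = [1.2708 1.6667; 1.6667 6.7651]
tr(P') = 8.0359


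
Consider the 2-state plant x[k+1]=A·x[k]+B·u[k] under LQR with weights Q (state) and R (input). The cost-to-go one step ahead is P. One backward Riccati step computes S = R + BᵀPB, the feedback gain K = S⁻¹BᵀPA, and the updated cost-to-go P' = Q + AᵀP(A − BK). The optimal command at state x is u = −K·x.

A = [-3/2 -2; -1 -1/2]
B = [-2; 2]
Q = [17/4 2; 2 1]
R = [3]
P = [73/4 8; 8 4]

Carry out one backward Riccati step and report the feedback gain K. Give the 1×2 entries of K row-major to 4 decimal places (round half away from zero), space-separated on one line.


BᵀP = [-20.5000 -8.0000]
S = R + BᵀPB = [3] + [25.0000] = [28.0000]
BᵀPA = [38.7500 45.0000]
K = S⁻¹·BᵀPA = [1.3839 1.6071]
A−BK = [1.2679 1.2143; -3.7679 -3.7143]
AᵀP(A−BK) = [15.4353 16.4732; 16.4732 17.6786]
P' = Q + AᵀP(A−BK) = [19.6853 18.4732; 18.4732 18.6786]
tr(P') = 38.3638

1.3839 1.6071


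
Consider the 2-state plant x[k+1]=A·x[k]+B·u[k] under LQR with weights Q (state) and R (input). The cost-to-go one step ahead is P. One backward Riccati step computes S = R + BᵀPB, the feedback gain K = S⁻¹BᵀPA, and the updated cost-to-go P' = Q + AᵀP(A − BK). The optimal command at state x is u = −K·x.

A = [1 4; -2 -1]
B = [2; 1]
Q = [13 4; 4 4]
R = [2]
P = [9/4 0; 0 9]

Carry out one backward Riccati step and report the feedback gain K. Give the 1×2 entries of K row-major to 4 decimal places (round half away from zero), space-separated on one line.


-0.6750 0.4500

BᵀP = [4.5000 9.0000]
S = R + BᵀPB = [2] + [18.0000] = [20.0000]
BᵀPA = [-13.5000 9.0000]
K = S⁻¹·BᵀPA = [-0.6750 0.4500]
A−BK = [2.3500 3.1000; -1.3250 -1.4500]
AᵀP(A−BK) = [29.1375 33.0750; 33.0750 40.9500]
P' = Q + AᵀP(A−BK) = [42.1375 37.0750; 37.0750 44.9500]
tr(P') = 87.0875


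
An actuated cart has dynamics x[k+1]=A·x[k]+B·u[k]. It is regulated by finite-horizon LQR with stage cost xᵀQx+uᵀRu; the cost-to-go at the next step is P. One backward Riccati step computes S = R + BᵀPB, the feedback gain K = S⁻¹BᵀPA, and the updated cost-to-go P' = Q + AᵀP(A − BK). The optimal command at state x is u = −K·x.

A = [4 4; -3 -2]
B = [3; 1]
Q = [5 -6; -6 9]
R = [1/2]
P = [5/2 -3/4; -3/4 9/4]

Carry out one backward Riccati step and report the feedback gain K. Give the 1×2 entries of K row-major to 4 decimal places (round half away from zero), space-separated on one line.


BᵀP = [6.7500 0.0000]
S = R + BᵀPB = [1/2] + [20.2500] = [20.7500]
BᵀPA = [27.0000 27.0000]
K = S⁻¹·BᵀPA = [1.3012 1.3012]
A−BK = [0.0964 0.0964; -4.3012 -3.3012]
AᵀP(A−BK) = [43.1175 33.3675; 33.3675 25.8675]
P' = Q + AᵀP(A−BK) = [48.1175 27.3675; 27.3675 34.8675]
tr(P') = 82.9849

1.3012 1.3012


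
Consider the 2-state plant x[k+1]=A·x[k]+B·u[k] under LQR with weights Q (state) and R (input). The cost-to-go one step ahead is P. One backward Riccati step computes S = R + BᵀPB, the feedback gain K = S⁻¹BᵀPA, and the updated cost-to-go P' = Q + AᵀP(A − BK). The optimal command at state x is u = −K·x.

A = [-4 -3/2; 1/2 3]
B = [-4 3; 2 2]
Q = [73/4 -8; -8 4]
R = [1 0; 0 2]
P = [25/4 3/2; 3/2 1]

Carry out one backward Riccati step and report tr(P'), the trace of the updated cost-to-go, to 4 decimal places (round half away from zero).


BᵀP = [-22.0000 -4.0000; 21.7500 6.5000]
S = R + BᵀPB = [1 0; 0 2] + [80.0000 -74.0000; -74.0000 78.2500] = [81.0000 -74.0000; -74.0000 80.2500]
BᵀPA = [86.0000 21.0000; -83.7500 -13.1250]
K = S⁻¹·BᵀPA = [0.6873 0.6971; -0.4098 0.4793]
A−BK = [-0.0212 -0.1494; -0.0550 0.6473]
AᵀP(A−BK) = [0.8177 0.0622; 0.0622 1.2137]
P' = Q + AᵀP(A−BK) = [19.0677 -7.9378; -7.9378 5.2137]
tr(P') = 24.2814

24.2814


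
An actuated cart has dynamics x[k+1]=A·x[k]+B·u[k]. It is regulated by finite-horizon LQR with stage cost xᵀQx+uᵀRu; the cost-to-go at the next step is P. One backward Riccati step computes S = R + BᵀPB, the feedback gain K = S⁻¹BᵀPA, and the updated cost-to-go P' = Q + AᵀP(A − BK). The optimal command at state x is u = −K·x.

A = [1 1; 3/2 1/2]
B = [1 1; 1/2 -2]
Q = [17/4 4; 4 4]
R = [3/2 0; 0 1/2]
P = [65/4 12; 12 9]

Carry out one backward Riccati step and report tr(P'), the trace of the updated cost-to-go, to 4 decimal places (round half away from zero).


BᵀP = [22.2500 16.5000; -7.7500 -6.0000]
S = R + BᵀPB = [3/2 0; 0 1/2] + [30.5000 -10.7500; -10.7500 4.2500] = [32.0000 -10.7500; -10.7500 4.7500]
BᵀPA = [47.0000 30.5000; -16.7500 -10.7500]
K = S⁻¹·BᵀPA = [1.1852 0.8045; -0.8439 -0.4425]
A−BK = [0.6587 0.6381; -0.7804 -0.7873]
AᵀP(A−BK) = [2.6578 1.7779; 1.7779 1.2067]
P' = Q + AᵀP(A−BK) = [6.9078 5.7779; 5.7779 5.2067]
tr(P') = 12.1145

12.1145


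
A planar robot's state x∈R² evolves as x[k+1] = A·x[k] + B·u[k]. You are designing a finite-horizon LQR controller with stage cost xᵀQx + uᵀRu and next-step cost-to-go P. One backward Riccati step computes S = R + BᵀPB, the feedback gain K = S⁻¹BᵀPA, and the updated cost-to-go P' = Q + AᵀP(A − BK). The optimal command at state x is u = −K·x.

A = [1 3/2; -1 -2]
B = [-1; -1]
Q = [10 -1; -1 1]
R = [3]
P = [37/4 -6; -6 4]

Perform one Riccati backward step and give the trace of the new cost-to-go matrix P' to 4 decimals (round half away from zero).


84.0441

BᵀP = [-3.2500 2.0000]
S = R + BᵀPB = [3] + [1.2500] = [4.2500]
BᵀPA = [-5.2500 -8.8750]
K = S⁻¹·BᵀPA = [-1.2353 -2.0882]
A−BK = [-0.2353 -0.5882; -2.2353 -4.0882]
AᵀP(A−BK) = [18.7647 31.9118; 31.9118 54.2794]
P' = Q + AᵀP(A−BK) = [28.7647 30.9118; 30.9118 55.2794]
tr(P') = 84.0441


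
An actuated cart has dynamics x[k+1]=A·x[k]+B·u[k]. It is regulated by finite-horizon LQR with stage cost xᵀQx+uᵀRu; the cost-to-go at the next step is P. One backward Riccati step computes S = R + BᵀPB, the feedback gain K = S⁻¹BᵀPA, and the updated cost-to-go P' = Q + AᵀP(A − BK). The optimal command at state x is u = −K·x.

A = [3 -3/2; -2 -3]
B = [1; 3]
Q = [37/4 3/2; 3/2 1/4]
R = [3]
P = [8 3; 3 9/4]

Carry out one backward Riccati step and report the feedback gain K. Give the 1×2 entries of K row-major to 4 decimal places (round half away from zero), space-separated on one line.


BᵀP = [17.0000 9.7500]
S = R + BᵀPB = [3] + [46.2500] = [49.2500]
BᵀPA = [31.5000 -54.7500]
K = S⁻¹·BᵀPA = [0.6396 -1.1117]
A−BK = [2.3604 -0.3883; -3.9188 0.3350]
AᵀP(A−BK) = [24.8528 -5.4822; -5.4822 4.3858]
P' = Q + AᵀP(A−BK) = [34.1028 -3.9822; -3.9822 4.6358]
tr(P') = 38.7386

0.6396 -1.1117


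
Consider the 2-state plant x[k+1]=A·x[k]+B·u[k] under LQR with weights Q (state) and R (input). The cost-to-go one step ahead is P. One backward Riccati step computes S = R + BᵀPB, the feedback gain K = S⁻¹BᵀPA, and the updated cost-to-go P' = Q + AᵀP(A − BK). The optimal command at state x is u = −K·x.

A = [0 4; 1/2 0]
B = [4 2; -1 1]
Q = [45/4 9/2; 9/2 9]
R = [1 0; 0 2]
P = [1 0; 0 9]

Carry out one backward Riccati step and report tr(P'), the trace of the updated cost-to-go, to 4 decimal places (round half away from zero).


BᵀP = [4.0000 -9.0000; 2.0000 9.0000]
S = R + BᵀPB = [1 0; 0 2] + [25.0000 -1.0000; -1.0000 13.0000] = [26.0000 -1.0000; -1.0000 15.0000]
BᵀPA = [-4.5000 16.0000; 4.5000 8.0000]
K = S⁻¹·BᵀPA = [-0.1620 0.6375; 0.2892 0.5758]
A−BK = [0.0694 0.2982; 0.0488 0.0617]
AᵀP(A−BK) = [0.2198 0.2776; 0.2776 1.1928]
P' = Q + AᵀP(A−BK) = [11.4698 4.7776; 4.7776 10.1928]
tr(P') = 21.6626

21.6626


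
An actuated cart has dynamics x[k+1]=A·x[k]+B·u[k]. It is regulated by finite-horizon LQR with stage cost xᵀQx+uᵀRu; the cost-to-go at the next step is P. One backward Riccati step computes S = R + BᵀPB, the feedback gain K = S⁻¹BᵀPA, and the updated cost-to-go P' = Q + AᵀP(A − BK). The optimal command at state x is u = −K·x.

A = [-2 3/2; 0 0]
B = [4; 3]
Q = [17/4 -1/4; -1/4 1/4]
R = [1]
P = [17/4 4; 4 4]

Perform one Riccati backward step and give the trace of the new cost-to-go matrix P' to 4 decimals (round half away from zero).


4.9120

BᵀP = [29.0000 28.0000]
S = R + BᵀPB = [1] + [200.0000] = [201.0000]
BᵀPA = [-58.0000 43.5000]
K = S⁻¹·BᵀPA = [-0.2886 0.2164]
A−BK = [-0.8458 0.6343; 0.8657 -0.6493]
AᵀP(A−BK) = [0.2637 -0.1978; -0.1978 0.1483]
P' = Q + AᵀP(A−BK) = [4.5137 -0.4478; -0.4478 0.3983]
tr(P') = 4.9120


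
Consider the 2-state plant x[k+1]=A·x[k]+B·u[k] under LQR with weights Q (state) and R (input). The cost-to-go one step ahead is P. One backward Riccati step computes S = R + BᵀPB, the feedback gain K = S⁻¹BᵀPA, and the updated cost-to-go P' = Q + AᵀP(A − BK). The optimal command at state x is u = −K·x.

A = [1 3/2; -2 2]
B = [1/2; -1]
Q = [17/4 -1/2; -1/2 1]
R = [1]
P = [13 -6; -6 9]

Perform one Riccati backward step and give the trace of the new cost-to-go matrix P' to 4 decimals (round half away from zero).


BᵀP = [12.5000 -12.0000]
S = R + BᵀPB = [1] + [18.2500] = [19.2500]
BᵀPA = [36.5000 -5.2500]
K = S⁻¹·BᵀPA = [1.8961 -0.2727]
A−BK = [0.0519 1.6364; -0.1039 1.7273]
AᵀP(A−BK) = [3.7922 -0.5455; -0.5455 27.8182]
P' = Q + AᵀP(A−BK) = [8.0422 -1.0455; -1.0455 28.8182]
tr(P') = 36.8604

36.8604


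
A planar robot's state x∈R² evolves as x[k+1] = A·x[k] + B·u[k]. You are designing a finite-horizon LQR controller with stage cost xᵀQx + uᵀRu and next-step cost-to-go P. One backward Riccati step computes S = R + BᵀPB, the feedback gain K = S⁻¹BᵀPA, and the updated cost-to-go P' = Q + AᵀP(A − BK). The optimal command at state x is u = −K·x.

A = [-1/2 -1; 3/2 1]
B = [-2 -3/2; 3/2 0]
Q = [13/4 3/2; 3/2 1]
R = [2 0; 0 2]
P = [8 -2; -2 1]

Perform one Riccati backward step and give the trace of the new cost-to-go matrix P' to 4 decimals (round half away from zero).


BᵀP = [-19.0000 5.5000; -12.0000 3.0000]
S = R + BᵀPB = [2 0; 0 2] + [46.2500 28.5000; 28.5000 18.0000] = [48.2500 28.5000; 28.5000 20.0000]
BᵀPA = [17.7500 24.5000; 10.5000 15.0000]
K = S⁻¹·BᵀPA = [0.3650 0.4092; 0.0049 0.1669]
A−BK = [0.2373 0.0687; 0.9525 0.3863]
AᵀP(A−BK) = [0.7201 0.4845; 0.4845 0.4714]
P' = Q + AᵀP(A−BK) = [3.9701 1.9845; 1.9845 1.4714]
tr(P') = 5.4415

5.4415


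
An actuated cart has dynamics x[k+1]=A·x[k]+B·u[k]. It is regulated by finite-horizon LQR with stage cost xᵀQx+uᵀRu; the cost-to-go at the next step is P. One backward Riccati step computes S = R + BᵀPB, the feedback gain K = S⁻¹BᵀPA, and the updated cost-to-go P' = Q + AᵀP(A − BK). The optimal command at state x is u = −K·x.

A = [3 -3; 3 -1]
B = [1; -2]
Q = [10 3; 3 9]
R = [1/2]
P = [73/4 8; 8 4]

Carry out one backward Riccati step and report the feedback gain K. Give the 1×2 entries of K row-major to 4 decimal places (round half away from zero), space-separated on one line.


2.4545 -2.4545

BᵀP = [2.2500 0.0000]
S = R + BᵀPB = [1/2] + [2.2500] = [2.7500]
BᵀPA = [6.7500 -6.7500]
K = S⁻¹·BᵀPA = [2.4545 -2.4545]
A−BK = [0.5455 -0.5455; 7.9091 -5.9091]
AᵀP(A−BK) = [327.6818 -255.6818; -255.6818 199.6818]
P' = Q + AᵀP(A−BK) = [337.6818 -252.6818; -252.6818 208.6818]
tr(P') = 546.3636


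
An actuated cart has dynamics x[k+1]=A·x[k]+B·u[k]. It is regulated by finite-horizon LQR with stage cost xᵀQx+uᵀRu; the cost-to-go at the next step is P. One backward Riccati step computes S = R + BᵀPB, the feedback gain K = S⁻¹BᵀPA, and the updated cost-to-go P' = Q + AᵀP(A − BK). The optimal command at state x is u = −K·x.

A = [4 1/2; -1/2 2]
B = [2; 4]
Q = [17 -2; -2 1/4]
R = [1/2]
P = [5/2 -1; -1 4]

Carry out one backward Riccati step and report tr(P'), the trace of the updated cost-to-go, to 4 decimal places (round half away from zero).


62.8365

BᵀP = [1.0000 14.0000]
S = R + BᵀPB = [1/2] + [58.0000] = [58.5000]
BᵀPA = [-3.0000 28.5000]
K = S⁻¹·BᵀPA = [-0.0513 0.4872]
A−BK = [4.1026 -0.4744; -0.2949 0.0513]
AᵀP(A−BK) = [44.8462 -5.2885; -5.2885 0.7404]
P' = Q + AᵀP(A−BK) = [61.8462 -7.2885; -7.2885 0.9904]
tr(P') = 62.8365


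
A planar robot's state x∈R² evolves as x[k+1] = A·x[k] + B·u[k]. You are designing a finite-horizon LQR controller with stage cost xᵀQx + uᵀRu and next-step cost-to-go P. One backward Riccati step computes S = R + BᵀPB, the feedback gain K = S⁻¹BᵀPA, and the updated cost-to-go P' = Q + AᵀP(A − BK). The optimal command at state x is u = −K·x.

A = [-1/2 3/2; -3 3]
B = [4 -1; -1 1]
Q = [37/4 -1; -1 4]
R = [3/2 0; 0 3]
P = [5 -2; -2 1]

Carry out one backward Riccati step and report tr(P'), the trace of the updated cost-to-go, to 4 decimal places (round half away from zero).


BᵀP = [22.0000 -9.0000; -7.0000 3.0000]
S = R + BᵀPB = [3/2 0; 0 3] + [97.0000 -31.0000; -31.0000 10.0000] = [98.5000 -31.0000; -31.0000 13.0000]
BᵀPA = [16.0000 6.0000; -5.5000 -1.5000]
K = S⁻¹·BᵀPA = [0.1174 0.0986; -0.1432 0.1197]
A−BK = [-1.1127 1.2254; -2.7394 2.9789]
AᵀP(A−BK) = [1.5845 -1.6690; -1.6690 1.8380]
P' = Q + AᵀP(A−BK) = [10.8345 -2.6690; -2.6690 5.8380]
tr(P') = 16.6725

16.6725


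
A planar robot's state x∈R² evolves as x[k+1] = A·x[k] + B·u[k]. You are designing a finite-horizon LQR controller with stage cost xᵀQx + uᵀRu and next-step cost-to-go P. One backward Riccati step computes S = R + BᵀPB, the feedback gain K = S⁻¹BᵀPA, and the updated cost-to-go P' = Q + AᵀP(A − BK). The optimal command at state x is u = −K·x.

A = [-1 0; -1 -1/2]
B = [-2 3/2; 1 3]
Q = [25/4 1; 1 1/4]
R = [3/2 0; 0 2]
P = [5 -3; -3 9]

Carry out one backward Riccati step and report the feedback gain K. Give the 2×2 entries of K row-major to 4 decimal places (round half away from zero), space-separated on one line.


0.1816 -0.0985 -0.3811 -0.1299

BᵀP = [-13.0000 15.0000; -1.5000 22.5000]
S = R + BᵀPB = [3/2 0; 0 2] + [41.0000 25.5000; 25.5000 65.2500] = [42.5000 25.5000; 25.5000 67.2500]
BᵀPA = [-2.0000 -7.5000; -21.0000 -11.2500]
K = S⁻¹·BᵀPA = [0.1816 -0.0985; -0.3811 -0.1299]
A−BK = [-0.0651 -0.0021; -0.0382 -0.0117]
AᵀP(A−BK) = [0.3594 0.0744; 0.0744 0.0494]
P' = Q + AᵀP(A−BK) = [6.6094 1.0744; 1.0744 0.2994]
tr(P') = 6.9088


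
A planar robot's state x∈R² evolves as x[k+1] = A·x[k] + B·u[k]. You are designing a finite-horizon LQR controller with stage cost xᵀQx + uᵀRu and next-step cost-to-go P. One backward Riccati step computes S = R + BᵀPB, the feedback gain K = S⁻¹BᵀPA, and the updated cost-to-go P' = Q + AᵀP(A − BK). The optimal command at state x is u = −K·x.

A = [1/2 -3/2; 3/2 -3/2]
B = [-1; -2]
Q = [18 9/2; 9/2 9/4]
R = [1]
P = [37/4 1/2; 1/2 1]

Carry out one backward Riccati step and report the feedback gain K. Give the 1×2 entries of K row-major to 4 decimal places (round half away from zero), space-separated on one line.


-0.5462 1.1769

BᵀP = [-10.2500 -2.5000]
S = R + BᵀPB = [1] + [15.2500] = [16.2500]
BᵀPA = [-8.8750 19.1250]
K = S⁻¹·BᵀPA = [-0.5462 1.1769]
A−BK = [-0.0462 -0.3231; 0.4077 0.8538]
AᵀP(A−BK) = [0.4654 -0.2423; -0.2423 2.8038]
P' = Q + AᵀP(A−BK) = [18.4654 4.2577; 4.2577 5.0538]
tr(P') = 23.5192


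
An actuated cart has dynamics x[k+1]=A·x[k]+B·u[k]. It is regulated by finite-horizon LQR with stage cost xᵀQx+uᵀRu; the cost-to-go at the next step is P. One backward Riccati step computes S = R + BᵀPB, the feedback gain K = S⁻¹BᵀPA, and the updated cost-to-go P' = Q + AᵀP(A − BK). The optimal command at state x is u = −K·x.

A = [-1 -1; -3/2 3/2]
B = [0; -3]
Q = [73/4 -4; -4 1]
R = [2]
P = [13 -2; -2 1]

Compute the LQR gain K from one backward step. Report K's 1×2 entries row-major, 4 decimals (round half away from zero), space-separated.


BᵀP = [6.0000 -3.0000]
S = R + BᵀPB = [2] + [9.0000] = [11.0000]
BᵀPA = [-1.5000 -10.5000]
K = S⁻¹·BᵀPA = [-0.1364 -0.9545]
A−BK = [-1.0000 -1.0000; -1.9091 -1.3636]
AᵀP(A−BK) = [9.0455 9.3182; 9.3182 11.2273]
P' = Q + AᵀP(A−BK) = [27.2955 5.3182; 5.3182 12.2273]
tr(P') = 39.5227

-0.1364 -0.9545


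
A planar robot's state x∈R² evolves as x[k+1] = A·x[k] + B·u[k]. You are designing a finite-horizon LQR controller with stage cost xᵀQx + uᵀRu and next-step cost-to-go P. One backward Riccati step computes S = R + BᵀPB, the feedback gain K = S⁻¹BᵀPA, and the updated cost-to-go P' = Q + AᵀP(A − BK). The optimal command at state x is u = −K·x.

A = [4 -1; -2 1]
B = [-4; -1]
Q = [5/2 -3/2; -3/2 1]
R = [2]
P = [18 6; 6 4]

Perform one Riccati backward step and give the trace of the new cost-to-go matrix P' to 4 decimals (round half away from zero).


22.5643

BᵀP = [-78.0000 -28.0000]
S = R + BᵀPB = [2] + [340.0000] = [342.0000]
BᵀPA = [-256.0000 50.0000]
K = S⁻¹·BᵀPA = [-0.7485 0.1462]
A−BK = [1.0058 -0.4152; -2.7485 1.1462]
AᵀP(A−BK) = [16.3743 -6.5731; -6.5731 2.6901]
P' = Q + AᵀP(A−BK) = [18.8743 -8.0731; -8.0731 3.6901]
tr(P') = 22.5643


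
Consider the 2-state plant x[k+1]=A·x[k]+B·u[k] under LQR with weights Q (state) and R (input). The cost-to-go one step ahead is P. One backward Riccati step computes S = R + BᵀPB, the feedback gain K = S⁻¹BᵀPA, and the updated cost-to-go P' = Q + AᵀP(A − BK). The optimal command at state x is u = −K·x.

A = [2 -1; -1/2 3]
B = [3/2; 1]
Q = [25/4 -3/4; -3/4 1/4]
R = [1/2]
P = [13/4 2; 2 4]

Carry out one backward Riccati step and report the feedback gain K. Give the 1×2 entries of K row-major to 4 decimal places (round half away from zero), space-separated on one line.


BᵀP = [6.8750 7.0000]
S = R + BᵀPB = [1/2] + [17.3125] = [17.8125]
BᵀPA = [10.2500 14.1250]
K = S⁻¹·BᵀPA = [0.5754 0.7930]
A−BK = [1.1368 -2.1895; -1.0754 2.2070]
AᵀP(A−BK) = [4.1018 -7.6281; -7.6281 16.0491]
P' = Q + AᵀP(A−BK) = [10.3518 -8.3781; -8.3781 16.2991]
tr(P') = 26.6509

0.5754 0.7930


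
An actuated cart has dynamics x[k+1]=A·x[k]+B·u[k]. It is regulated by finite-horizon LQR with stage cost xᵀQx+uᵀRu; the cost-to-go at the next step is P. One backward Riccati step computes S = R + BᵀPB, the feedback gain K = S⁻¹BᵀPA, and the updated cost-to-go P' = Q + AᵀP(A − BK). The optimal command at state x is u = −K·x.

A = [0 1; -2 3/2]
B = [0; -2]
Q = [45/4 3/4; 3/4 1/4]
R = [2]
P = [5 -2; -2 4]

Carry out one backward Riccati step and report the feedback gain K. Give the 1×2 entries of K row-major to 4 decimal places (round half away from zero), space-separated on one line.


BᵀP = [4.0000 -8.0000]
S = R + BᵀPB = [2] + [16.0000] = [18.0000]
BᵀPA = [16.0000 -8.0000]
K = S⁻¹·BᵀPA = [0.8889 -0.4444]
A−BK = [0.0000 1.0000; -0.2222 0.6111]
AᵀP(A−BK) = [1.7778 -0.8889; -0.8889 4.4444]
P' = Q + AᵀP(A−BK) = [13.0278 -0.1389; -0.1389 4.6944]
tr(P') = 17.7222

0.8889 -0.4444


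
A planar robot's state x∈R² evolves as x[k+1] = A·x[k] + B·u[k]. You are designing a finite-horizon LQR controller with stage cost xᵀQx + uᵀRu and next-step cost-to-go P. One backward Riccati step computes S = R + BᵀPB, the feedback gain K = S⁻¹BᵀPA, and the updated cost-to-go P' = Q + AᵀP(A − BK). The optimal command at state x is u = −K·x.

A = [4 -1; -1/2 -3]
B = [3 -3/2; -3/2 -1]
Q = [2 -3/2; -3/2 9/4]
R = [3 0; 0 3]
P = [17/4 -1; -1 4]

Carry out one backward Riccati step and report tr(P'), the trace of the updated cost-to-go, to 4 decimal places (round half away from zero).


17.9335

BᵀP = [14.2500 -9.0000; -5.3750 -2.5000]
S = R + BᵀPB = [3 0; 0 3] + [56.2500 -12.3750; -12.3750 10.5625] = [59.2500 -12.3750; -12.3750 13.5625]
BᵀPA = [61.5000 12.7500; -20.2500 12.8750]
K = S⁻¹·BᵀPA = [0.8971 0.5108; -0.6745 1.4154]
A−BK = [0.2969 -0.4093; 0.1711 -0.8184]
AᵀP(A−BK) = [4.1695 -2.2531; -2.2531 9.5140]
P' = Q + AᵀP(A−BK) = [6.1695 -3.7531; -3.7531 11.7640]
tr(P') = 17.9335


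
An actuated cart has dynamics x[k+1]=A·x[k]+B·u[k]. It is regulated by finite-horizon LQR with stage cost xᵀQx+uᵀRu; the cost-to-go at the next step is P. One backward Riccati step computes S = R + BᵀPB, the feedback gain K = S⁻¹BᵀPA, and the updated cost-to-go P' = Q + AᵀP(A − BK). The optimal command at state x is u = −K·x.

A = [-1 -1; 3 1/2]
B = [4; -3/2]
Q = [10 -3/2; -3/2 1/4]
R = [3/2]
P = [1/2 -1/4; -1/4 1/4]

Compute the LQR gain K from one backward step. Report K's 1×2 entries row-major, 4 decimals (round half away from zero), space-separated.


-0.4976 -0.2344

BᵀP = [2.3750 -1.3750]
S = R + BᵀPB = [3/2] + [11.5625] = [13.0625]
BᵀPA = [-6.5000 -3.0625]
K = S⁻¹·BᵀPA = [-0.4976 -0.2344]
A−BK = [0.9904 -0.0622; 2.2536 0.1483]
AᵀP(A−BK) = [1.0156 0.2261; 0.2261 0.0945]
P' = Q + AᵀP(A−BK) = [11.0156 -1.2739; -1.2739 0.3445]
tr(P') = 11.3600


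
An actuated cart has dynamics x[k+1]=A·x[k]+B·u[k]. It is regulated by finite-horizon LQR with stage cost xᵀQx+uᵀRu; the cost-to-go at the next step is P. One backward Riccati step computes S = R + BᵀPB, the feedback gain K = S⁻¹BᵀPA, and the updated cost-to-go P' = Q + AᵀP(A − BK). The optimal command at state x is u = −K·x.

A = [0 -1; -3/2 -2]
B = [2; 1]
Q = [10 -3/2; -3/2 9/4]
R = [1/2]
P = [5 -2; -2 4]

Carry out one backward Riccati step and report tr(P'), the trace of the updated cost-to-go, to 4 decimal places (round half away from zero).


BᵀP = [8.0000 0.0000]
S = R + BᵀPB = [1/2] + [16.0000] = [16.5000]
BᵀPA = [0.0000 -8.0000]
K = S⁻¹·BᵀPA = [0.0000 -0.4848]
A−BK = [0.0000 -0.0303; -1.5000 -1.5152]
AᵀP(A−BK) = [9.0000 9.0000; 9.0000 9.1212]
P' = Q + AᵀP(A−BK) = [19.0000 7.5000; 7.5000 11.3712]
tr(P') = 30.3712

30.3712


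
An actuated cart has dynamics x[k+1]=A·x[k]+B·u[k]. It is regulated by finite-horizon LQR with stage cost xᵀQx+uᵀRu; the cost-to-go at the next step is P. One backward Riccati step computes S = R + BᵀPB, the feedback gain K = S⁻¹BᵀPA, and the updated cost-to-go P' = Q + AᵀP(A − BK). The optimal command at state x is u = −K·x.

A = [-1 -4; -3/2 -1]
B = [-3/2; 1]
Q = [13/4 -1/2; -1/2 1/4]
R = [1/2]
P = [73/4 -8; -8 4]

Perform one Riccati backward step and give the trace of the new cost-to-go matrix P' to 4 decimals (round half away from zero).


BᵀP = [-35.3750 16.0000]
S = R + BᵀPB = [1/2] + [69.0625] = [69.5625]
BᵀPA = [11.3750 125.5000]
K = S⁻¹·BᵀPA = [0.1635 1.8041]
A−BK = [-0.7547 -1.2938; -1.6635 -2.8041]
AᵀP(A−BK) = [1.3899 2.4780; 2.4780 5.5813]
P' = Q + AᵀP(A−BK) = [4.6399 1.9780; 1.9780 5.8313]
tr(P') = 10.4712

10.4712


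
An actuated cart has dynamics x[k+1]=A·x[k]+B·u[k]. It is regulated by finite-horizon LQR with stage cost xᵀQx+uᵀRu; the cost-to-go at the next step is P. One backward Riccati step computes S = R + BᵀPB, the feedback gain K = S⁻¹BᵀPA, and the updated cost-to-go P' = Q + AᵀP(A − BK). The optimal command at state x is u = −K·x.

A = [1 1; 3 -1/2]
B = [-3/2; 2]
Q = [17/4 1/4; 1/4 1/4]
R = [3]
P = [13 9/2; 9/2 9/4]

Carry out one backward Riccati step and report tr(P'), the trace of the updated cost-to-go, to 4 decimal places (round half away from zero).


BᵀP = [-10.5000 -2.2500]
S = R + BᵀPB = [3] + [11.2500] = [14.2500]
BᵀPA = [-17.2500 -9.3750]
K = S⁻¹·BᵀPA = [-1.2105 -0.6579]
A−BK = [-0.8158 0.0132; 5.4211 0.8158]
AᵀP(A−BK) = [39.3684 9.5263; 9.5263 2.8947]
P' = Q + AᵀP(A−BK) = [43.6184 9.7763; 9.7763 3.1447]
tr(P') = 46.7632

46.7632


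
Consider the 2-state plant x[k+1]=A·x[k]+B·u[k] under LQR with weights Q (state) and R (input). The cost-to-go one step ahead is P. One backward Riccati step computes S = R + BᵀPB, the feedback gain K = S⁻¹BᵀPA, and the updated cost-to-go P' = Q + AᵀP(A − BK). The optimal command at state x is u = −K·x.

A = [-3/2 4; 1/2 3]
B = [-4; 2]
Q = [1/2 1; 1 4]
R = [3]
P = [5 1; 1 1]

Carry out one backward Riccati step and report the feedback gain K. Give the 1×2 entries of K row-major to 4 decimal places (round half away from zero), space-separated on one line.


BᵀP = [-18.0000 -2.0000]
S = R + BᵀPB = [3] + [68.0000] = [71.0000]
BᵀPA = [26.0000 -78.0000]
K = S⁻¹·BᵀPA = [0.3662 -1.0986]
A−BK = [-0.0352 -0.3944; -0.2324 5.1972]
AᵀP(A−BK) = [0.4789 -2.4366; -2.4366 27.3099]
P' = Q + AᵀP(A−BK) = [0.9789 -1.4366; -1.4366 31.3099]
tr(P') = 32.2887

0.3662 -1.0986


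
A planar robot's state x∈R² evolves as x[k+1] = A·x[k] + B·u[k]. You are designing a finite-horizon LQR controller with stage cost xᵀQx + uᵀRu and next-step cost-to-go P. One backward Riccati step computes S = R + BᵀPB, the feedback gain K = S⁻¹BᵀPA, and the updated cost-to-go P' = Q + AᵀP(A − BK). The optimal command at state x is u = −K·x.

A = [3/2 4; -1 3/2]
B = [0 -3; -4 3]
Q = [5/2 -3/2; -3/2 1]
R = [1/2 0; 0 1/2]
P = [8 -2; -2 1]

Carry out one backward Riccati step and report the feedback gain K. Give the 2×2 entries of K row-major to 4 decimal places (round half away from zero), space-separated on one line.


-0.0996 -1.2120 -0.4901 -1.2777

BᵀP = [8.0000 -4.0000; -30.0000 9.0000]
S = R + BᵀPB = [1/2 0; 0 1/2] + [16.0000 -36.0000; -36.0000 117.0000] = [16.5000 -36.0000; -36.0000 117.5000]
BᵀPA = [16.0000 26.0000; -54.0000 -106.5000]
K = S⁻¹·BᵀPA = [-0.0996 -1.2120; -0.4901 -1.2777]
A−BK = [0.0298 0.1669; 0.0720 0.4852]
AᵀP(A−BK) = [0.1287 0.3952; 0.3952 1.6850]
P' = Q + AᵀP(A−BK) = [2.6287 -1.1048; -1.1048 2.6850]
tr(P') = 5.3138


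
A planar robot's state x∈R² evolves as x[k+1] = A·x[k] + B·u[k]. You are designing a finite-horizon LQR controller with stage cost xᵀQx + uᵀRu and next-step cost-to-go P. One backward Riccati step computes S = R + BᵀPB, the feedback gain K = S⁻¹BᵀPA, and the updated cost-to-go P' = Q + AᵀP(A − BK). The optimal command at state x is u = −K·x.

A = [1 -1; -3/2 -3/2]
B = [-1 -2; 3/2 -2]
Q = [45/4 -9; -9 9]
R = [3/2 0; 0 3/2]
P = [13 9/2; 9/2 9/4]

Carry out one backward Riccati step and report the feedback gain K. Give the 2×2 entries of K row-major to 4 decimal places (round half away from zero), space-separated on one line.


-0.6108 -0.0872 -0.0583 0.5740

BᵀP = [-6.2500 -1.1250; -35.0000 -13.5000]
S = R + BᵀPB = [3/2 0; 0 3/2] + [4.5625 14.7500; 14.7500 97.0000] = [6.0625 14.7500; 14.7500 98.5000]
BᵀPA = [-4.5625 7.9375; -14.7500 55.2500]
K = S⁻¹·BᵀPA = [-0.6108 -0.0872; -0.0583 0.5740]
A−BK = [0.2727 0.0608; -0.7004 -0.2213]
AᵀP(A−BK) = [0.9162 0.1308; 0.1308 0.5427]
P' = Q + AᵀP(A−BK) = [12.1662 -8.8692; -8.8692 9.5427]
tr(P') = 21.7089


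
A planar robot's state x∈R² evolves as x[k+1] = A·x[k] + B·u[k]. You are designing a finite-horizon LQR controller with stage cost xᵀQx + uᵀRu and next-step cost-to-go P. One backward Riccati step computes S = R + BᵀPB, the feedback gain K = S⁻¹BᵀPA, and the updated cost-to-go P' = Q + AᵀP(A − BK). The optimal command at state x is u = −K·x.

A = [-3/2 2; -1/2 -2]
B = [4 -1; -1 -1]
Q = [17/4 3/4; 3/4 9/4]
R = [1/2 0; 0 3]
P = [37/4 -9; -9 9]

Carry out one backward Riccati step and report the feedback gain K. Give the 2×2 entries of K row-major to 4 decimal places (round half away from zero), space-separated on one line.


BᵀP = [46.0000 -45.0000; -0.2500 0.0000]
S = R + BᵀPB = [1/2 0; 0 3] + [229.0000 -1.0000; -1.0000 0.2500] = [229.5000 -1.0000; -1.0000 3.2500]
BᵀPA = [-46.5000 182.0000; 0.3750 -0.5000]
K = S⁻¹·BᵀPA = [-0.2024 0.7934; 0.0531 0.0903]
A−BK = [-0.6374 -1.0834; -0.6493 -1.1163]
AᵀP(A−BK) = [0.1318 0.1103; 0.1103 0.6424]
P' = Q + AᵀP(A−BK) = [4.3818 0.8603; 0.8603 2.8924]
tr(P') = 7.2742

-0.2024 0.7934 0.0531 0.0903


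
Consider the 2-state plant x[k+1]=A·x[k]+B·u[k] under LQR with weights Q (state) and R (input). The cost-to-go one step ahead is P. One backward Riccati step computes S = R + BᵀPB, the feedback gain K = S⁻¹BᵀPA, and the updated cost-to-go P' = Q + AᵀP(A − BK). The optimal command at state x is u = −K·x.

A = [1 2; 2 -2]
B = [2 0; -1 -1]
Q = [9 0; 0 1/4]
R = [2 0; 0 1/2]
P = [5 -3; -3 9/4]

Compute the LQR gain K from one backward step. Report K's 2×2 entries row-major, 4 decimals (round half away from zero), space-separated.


0.0870 0.9565 -0.8063 0.9486

BᵀP = [13.0000 -8.2500; 3.0000 -2.2500]
S = R + BᵀPB = [2 0; 0 1/2] + [34.2500 8.2500; 8.2500 2.2500] = [36.2500 8.2500; 8.2500 2.7500]
BᵀPA = [-3.5000 42.5000; -1.5000 10.5000]
K = S⁻¹·BᵀPA = [0.0870 0.9565; -0.8063 0.9486]
A−BK = [0.8261 0.0870; 1.2806 -0.0949]
AᵀP(A−BK) = [1.0949 -0.2292; -0.2292 2.3874]
P' = Q + AᵀP(A−BK) = [10.0949 -0.2292; -0.2292 2.6374]
tr(P') = 12.7322


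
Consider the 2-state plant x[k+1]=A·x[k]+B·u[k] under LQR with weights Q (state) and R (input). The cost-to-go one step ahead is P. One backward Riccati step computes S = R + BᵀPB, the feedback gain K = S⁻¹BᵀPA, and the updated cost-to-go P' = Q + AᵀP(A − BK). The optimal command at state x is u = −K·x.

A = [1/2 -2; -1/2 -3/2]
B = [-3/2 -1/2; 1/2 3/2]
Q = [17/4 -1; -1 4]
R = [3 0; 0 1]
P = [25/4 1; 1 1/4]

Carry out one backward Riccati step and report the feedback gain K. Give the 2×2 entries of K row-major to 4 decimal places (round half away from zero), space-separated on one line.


BᵀP = [-8.8750 -1.3750; -1.6250 -0.1250]
S = R + BᵀPB = [3 0; 0 1] + [12.6250 2.3750; 2.3750 0.6250] = [15.6250 2.3750; 2.3750 1.6250]
BᵀPA = [-3.7500 19.8125; -0.7500 3.4375]
K = S⁻¹·BᵀPA = [-0.2184 1.2168; -0.1424 0.3370]
A−BK = [0.1013 -0.0063; -0.1772 -2.6139]
AᵀP(A−BK) = [0.1994 -0.9968; -0.9968 6.2967]
P' = Q + AᵀP(A−BK) = [4.4494 -1.9968; -1.9968 10.2967]
tr(P') = 14.7460

-0.2184 1.2168 -0.1424 0.3370


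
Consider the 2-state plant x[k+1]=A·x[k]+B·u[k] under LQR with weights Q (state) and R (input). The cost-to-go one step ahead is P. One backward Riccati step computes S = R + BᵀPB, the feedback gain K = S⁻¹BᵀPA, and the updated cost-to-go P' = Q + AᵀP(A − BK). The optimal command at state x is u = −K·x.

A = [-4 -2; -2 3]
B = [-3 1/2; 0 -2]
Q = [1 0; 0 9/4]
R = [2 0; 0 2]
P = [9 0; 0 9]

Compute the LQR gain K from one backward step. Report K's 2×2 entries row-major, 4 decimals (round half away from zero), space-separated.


1.4532 0.4189 0.9346 -1.4247

BᵀP = [-27.0000 0.0000; 4.5000 -18.0000]
S = R + BᵀPB = [2 0; 0 2] + [81.0000 -13.5000; -13.5000 38.2500] = [83.0000 -13.5000; -13.5000 40.2500]
BᵀPA = [108.0000 54.0000; 18.0000 -63.0000]
K = S⁻¹·BᵀPA = [1.4532 0.4189; 0.9346 -1.4247]
A−BK = [-0.1076 -0.0310; -0.1308 0.1505]
AᵀP(A−BK) = [6.2289 -1.5928; -1.5928 4.6232]
P' = Q + AᵀP(A−BK) = [7.2289 -1.5928; -1.5928 6.8732]
tr(P') = 14.1021


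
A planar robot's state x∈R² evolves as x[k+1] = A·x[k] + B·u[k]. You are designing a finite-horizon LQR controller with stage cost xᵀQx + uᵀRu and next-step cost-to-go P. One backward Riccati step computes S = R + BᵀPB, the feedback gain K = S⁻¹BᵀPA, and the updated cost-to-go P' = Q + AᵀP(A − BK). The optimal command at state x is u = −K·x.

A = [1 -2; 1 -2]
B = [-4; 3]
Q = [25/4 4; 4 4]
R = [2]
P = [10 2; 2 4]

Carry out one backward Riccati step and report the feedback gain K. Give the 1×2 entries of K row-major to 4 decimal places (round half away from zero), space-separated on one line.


-0.2000 0.4000

BᵀP = [-34.0000 4.0000]
S = R + BᵀPB = [2] + [148.0000] = [150.0000]
BᵀPA = [-30.0000 60.0000]
K = S⁻¹·BᵀPA = [-0.2000 0.4000]
A−BK = [0.2000 -0.4000; 1.6000 -3.2000]
AᵀP(A−BK) = [12.0000 -24.0000; -24.0000 48.0000]
P' = Q + AᵀP(A−BK) = [18.2500 -20.0000; -20.0000 52.0000]
tr(P') = 70.2500


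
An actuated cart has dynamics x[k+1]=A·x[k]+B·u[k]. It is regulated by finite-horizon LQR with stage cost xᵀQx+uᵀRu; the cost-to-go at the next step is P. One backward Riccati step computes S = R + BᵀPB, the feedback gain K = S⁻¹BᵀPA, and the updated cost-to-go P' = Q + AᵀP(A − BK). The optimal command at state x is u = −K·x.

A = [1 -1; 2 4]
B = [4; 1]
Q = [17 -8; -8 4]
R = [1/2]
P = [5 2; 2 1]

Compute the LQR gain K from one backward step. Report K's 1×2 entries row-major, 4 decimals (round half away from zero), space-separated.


BᵀP = [22.0000 9.0000]
S = R + BᵀPB = [1/2] + [97.0000] = [97.5000]
BᵀPA = [40.0000 14.0000]
K = S⁻¹·BᵀPA = [0.4103 0.1436]
A−BK = [-0.6410 -1.5744; 1.5897 3.8564]
AᵀP(A−BK) = [0.5897 1.2564; 1.2564 2.9897]
P' = Q + AᵀP(A−BK) = [17.5897 -6.7436; -6.7436 6.9897]
tr(P') = 24.5795

0.4103 0.1436


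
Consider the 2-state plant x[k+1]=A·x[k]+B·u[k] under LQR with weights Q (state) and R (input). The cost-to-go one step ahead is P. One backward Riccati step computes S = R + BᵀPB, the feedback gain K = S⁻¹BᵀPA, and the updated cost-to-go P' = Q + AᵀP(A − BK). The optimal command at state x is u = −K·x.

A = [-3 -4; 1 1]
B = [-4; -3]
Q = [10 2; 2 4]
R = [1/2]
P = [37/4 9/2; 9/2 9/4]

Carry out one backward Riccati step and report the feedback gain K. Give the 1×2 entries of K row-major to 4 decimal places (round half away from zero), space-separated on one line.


0.4580 0.6405

BᵀP = [-50.5000 -24.7500]
S = R + BᵀPB = [1/2] + [276.2500] = [276.7500]
BᵀPA = [126.7500 177.2500]
K = S⁻¹·BᵀPA = [0.4580 0.6405]
A−BK = [-1.1680 -1.4381; 2.3740 2.9214]
AᵀP(A−BK) = [0.4492 0.5705; 0.5705 0.7267]
P' = Q + AᵀP(A−BK) = [10.4492 2.5705; 2.5705 4.7267]
tr(P') = 15.1759


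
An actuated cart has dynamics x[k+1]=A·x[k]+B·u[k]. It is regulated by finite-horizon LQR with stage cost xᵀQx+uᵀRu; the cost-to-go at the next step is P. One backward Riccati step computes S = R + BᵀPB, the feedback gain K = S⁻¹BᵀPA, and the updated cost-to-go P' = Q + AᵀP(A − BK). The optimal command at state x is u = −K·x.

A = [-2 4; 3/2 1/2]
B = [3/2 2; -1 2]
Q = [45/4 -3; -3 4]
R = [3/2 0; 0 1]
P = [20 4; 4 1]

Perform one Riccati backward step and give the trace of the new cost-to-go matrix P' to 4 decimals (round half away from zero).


19.3542

BᵀP = [26.0000 5.0000; 48.0000 10.0000]
S = R + BᵀPB = [3/2 0; 0 1] + [34.0000 62.0000; 62.0000 116.0000] = [35.5000 62.0000; 62.0000 117.0000]
BᵀPA = [-44.5000 106.5000; -81.0000 197.0000]
K = S⁻¹·BᵀPA = [-0.5961 0.7964; -0.3764 1.2617]
A−BK = [-0.3530 0.2819; 1.6567 -1.2270]
AᵀP(A−BK) = [1.2330 -1.6095; -1.6095 2.8712]
P' = Q + AᵀP(A−BK) = [12.4830 -4.6095; -4.6095 6.8712]
tr(P') = 19.3542


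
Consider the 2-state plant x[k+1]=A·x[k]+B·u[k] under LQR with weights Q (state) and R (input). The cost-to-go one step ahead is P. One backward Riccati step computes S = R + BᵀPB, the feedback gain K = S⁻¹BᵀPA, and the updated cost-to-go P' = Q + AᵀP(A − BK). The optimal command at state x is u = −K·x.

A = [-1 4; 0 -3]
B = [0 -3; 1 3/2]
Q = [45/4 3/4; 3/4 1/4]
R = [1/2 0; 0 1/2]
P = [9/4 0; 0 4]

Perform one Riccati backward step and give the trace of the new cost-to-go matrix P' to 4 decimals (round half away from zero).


BᵀP = [0.0000 4.0000; -6.7500 6.0000]
S = R + BᵀPB = [1/2 0; 0 1/2] + [4.0000 6.0000; 6.0000 29.2500] = [4.5000 6.0000; 6.0000 29.7500]
BᵀPA = [0.0000 -12.0000; 6.7500 -45.0000]
K = S⁻¹·BᵀPA = [-0.4138 -0.8889; 0.3103 -1.3333]
A−BK = [-0.0690 0.0000; -0.0517 -0.1111]
AᵀP(A−BK) = [0.1552 0.0000; 0.0000 1.3333]
P' = Q + AᵀP(A−BK) = [11.4052 0.7500; 0.7500 1.5833]
tr(P') = 12.9885

12.9885


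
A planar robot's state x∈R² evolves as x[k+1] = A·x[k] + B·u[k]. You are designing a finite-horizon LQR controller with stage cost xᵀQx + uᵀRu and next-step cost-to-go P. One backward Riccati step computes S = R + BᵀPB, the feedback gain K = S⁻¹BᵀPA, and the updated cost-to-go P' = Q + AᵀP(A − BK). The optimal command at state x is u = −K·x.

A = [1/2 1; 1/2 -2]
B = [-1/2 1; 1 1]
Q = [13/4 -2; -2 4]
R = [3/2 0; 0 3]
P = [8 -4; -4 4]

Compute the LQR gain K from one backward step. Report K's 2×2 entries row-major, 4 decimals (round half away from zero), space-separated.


BᵀP = [-8.0000 6.0000; 4.0000 0.0000]
S = R + BᵀPB = [3/2 0; 0 3] + [10.0000 -2.0000; -2.0000 4.0000] = [11.5000 -2.0000; -2.0000 7.0000]
BᵀPA = [-1.0000 -20.0000; 2.0000 4.0000]
K = S⁻¹·BᵀPA = [-0.0392 -1.7255; 0.2745 0.0784]
A−BK = [0.2059 0.0588; 0.2647 -0.3529]
AᵀP(A−BK) = [0.4118 0.1176; 0.1176 5.1765]
P' = Q + AᵀP(A−BK) = [3.6618 -1.8824; -1.8824 9.1765]
tr(P') = 12.8382

-0.0392 -1.7255 0.2745 0.0784


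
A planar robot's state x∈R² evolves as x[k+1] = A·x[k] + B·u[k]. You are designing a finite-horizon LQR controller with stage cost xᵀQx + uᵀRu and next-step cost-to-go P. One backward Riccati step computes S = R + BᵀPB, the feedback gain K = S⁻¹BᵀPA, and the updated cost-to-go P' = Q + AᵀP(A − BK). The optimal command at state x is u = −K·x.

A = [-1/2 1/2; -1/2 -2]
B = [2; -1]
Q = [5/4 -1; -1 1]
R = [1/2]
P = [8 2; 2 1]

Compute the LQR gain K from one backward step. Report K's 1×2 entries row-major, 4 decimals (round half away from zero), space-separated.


-0.3333 0.0392

BᵀP = [14.0000 3.0000]
S = R + BᵀPB = [1/2] + [25.0000] = [25.5000]
BᵀPA = [-8.5000 1.0000]
K = S⁻¹·BᵀPA = [-0.3333 0.0392]
A−BK = [0.1667 0.4216; -0.8333 -1.9608]
AᵀP(A−BK) = [0.4167 0.8333; 0.8333 1.9608]
P' = Q + AᵀP(A−BK) = [1.6667 -0.1667; -0.1667 2.9608]
tr(P') = 4.6275


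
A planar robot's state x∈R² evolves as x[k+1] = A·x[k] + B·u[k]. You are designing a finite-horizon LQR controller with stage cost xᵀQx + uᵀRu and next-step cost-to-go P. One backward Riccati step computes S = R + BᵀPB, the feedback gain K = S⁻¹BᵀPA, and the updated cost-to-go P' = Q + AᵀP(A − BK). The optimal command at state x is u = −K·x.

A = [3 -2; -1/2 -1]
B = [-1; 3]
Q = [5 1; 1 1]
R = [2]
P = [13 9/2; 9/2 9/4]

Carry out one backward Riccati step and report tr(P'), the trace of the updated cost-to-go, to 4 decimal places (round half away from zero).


BᵀP = [0.5000 2.2500]
S = R + BᵀPB = [2] + [6.2500] = [8.2500]
BᵀPA = [0.3750 -3.2500]
K = S⁻¹·BᵀPA = [0.0455 -0.3939]
A−BK = [3.0455 -2.3939; -0.6364 0.1818]
AᵀP(A−BK) = [104.0455 -85.7273; -85.7273 70.9697]
P' = Q + AᵀP(A−BK) = [109.0455 -84.7273; -84.7273 71.9697]
tr(P') = 181.0152

181.0152


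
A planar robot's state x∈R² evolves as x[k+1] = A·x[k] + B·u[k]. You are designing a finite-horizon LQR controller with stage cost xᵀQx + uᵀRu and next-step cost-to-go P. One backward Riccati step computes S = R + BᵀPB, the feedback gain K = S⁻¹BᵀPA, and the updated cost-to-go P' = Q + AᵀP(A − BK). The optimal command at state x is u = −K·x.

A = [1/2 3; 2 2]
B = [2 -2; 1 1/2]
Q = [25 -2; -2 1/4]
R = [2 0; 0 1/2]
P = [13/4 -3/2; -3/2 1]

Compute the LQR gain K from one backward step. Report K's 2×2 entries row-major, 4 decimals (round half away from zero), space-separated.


0.2581 0.4731 0.3710 -0.5699

BᵀP = [5.0000 -2.0000; -7.2500 3.5000]
S = R + BᵀPB = [2 0; 0 1/2] + [8.0000 -11.0000; -11.0000 16.2500] = [10.0000 -11.0000; -11.0000 16.7500]
BᵀPA = [-1.5000 11.0000; 3.3750 -14.7500]
K = S⁻¹·BᵀPA = [0.2581 0.4731; 0.3710 -0.5699]
A−BK = [0.7258 0.9140; 1.5565 1.8118]
AᵀP(A−BK) = [0.9476 1.0081; 1.0081 1.6398]
P' = Q + AᵀP(A−BK) = [25.9476 -0.9919; -0.9919 1.8898]
tr(P') = 27.8374
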